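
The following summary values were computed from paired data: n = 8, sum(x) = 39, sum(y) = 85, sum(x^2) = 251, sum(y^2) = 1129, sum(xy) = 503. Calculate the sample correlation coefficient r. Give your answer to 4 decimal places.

S_xy = nΣxy − ΣxΣy = 8·503 − 39·85 = 4024 − 3315 = 709
S_xx = nΣx² − (Σx)² = 8·251 − 39² = 2008 − 1521 = 487
S_yy = nΣy² − (Σy)² = 8·1129 − 85² = 9032 − 7225 = 1807
r = S_xy / √(S_xx·S_yy) = 709 / √(487·1807) = 709 / √880009 = 709 / 938.0879 = 0.7558

0.7558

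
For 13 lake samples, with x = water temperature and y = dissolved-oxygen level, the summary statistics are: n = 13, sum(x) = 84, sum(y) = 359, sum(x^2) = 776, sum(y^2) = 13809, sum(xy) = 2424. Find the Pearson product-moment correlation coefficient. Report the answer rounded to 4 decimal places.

0.1094

S_xy = nΣxy − ΣxΣy = 13·2424 − 84·359 = 31512 − 30156 = 1356
S_xx = nΣx² − (Σx)² = 13·776 − 84² = 10088 − 7056 = 3032
S_yy = nΣy² − (Σy)² = 13·13809 − 359² = 179517 − 128881 = 50636
r = S_xy / √(S_xx·S_yy) = 1356 / √(3032·50636) = 1356 / √153528352 = 1356 / 12390.6558 = 0.1094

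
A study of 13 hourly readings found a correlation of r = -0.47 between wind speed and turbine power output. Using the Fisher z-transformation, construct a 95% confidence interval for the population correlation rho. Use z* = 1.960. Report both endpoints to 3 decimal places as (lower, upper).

Fisher z: z_r = atanh(r) = ½·ln((1+(-0.47))/(1−(-0.47))) = -0.510070
SE(z) = 1/√(n−3) = 1/√10 = 0.316228
95% ⇒ z* = 1.960; margin = 1.960·0.316228 = 0.619807
CI on z-scale: (-1.129877, 0.109737)
Back-transform: tanh(-1.129877) = -0.810977, tanh(0.109737) = 0.109299

(-0.811, 0.109)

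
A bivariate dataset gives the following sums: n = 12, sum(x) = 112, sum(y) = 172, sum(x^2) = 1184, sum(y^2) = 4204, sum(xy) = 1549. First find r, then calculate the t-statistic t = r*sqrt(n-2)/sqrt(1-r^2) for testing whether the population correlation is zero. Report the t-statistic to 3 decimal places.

S_xy = nΣxy − ΣxΣy = 12·1549 − 112·172 = 18588 − 19264 = -676
S_xx = nΣx² − (Σx)² = 12·1184 − 112² = 14208 − 12544 = 1664
S_yy = nΣy² − (Σy)² = 12·4204 − 172² = 50448 − 29584 = 20864
r = S_xy / √(S_xx·S_yy) = -676 / √(1664·20864) = -676 / √34717696 = -676 / 5892.1724 = -0.1147
t = r·√(n−2)/√(1−r²) = -0.1147·√10 / √(1−0.013156) = -0.362713 / 0.993400 = -0.365

-0.365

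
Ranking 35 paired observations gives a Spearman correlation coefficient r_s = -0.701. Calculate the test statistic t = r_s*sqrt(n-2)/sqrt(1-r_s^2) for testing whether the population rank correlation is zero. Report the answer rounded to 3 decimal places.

t = r_s·√(n−2) / √(1−r_s²) with r_s = -0.701, n = 35
  = -0.701·√33 / √(1 − 0.491401)
  = -0.701·5.744563 / 0.713161
  = -4.026939 / 0.713161 = -5.647

-5.647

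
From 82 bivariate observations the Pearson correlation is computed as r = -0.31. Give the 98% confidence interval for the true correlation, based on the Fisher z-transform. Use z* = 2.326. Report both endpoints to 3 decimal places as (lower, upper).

z_r = atanh(-0.31) = -0.320545;  SE = 1/√(n−3) = 1/√79 = 0.112509
z-limits: -0.320545 ± 2.326·0.112509 = -0.320545 ± 0.261696 = [-0.582241, -0.058849]
ρ-limits: (tanh -0.582241, tanh -0.058849) = (-0.524, -0.059)

(-0.524, -0.059)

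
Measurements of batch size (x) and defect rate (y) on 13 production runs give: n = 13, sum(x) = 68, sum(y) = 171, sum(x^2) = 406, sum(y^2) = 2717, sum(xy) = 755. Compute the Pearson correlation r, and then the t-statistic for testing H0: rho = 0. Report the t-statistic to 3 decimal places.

Numerator: nΣxy − (Σx)(Σy) = 13·755 − (68)(171) = -1813
Denominator: √[(nΣx²−(Σx)²)(nΣy²−(Σy)²)]
  nΣx²−(Σx)² = 13·406 − 4624 = 654;  nΣy²−(Σy)² = 13·2717 − 29241 = 6080
  √(654·6080) = √3976320 = 1994.0712
r = -1813 / 1994.0712 = -0.9092
t = r·√(n−2)/√(1−r²) = -0.9092·√11 / √(1−0.826645) = -3.015475 / 0.416359 = -7.242

-7.242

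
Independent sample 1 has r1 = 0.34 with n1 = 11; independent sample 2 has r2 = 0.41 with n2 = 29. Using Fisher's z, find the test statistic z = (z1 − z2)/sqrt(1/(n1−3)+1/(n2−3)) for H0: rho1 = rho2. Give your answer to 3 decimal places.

-0.202

z1 = atanh(0.34) = 0.354093,  z2 = atanh(0.41) = 0.435611
SE = √(1/(n1−3) + 1/(n2−3)) = √(1/8 + 1/26) = √(0.1250000 + 0.0384615) = √0.1634615 = 0.404304
z = (z1 − z2)/SE = (0.354093 − 0.435611) / 0.404304 = -0.081518 / 0.404304 = -0.202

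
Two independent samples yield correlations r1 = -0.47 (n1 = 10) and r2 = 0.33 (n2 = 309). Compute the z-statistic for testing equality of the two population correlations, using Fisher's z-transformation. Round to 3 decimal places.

-2.231

Fisher z-transforms: z1 = atanh(-0.47) = -0.510070, z2 = atanh(0.33) = 0.342828; difference d = -0.852898
Var(d) = 1/7 + 1/306 = 0.1428571 + 0.0032680 = 0.1461251
z = d/√Var(d) = -0.852898 / √0.1461251 = -0.852898 / 0.382263 = -2.231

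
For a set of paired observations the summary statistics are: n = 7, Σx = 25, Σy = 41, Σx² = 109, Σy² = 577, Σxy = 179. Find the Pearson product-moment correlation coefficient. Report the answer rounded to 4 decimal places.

0.3997

Numerator: nΣxy − (Σx)(Σy) = 7·179 − (25)(41) = 228
Denominator: √[(nΣx²−(Σx)²)(nΣy²−(Σy)²)]
  nΣx²−(Σx)² = 7·109 − 625 = 138;  nΣy²−(Σy)² = 7·577 − 1681 = 2358
  √(138·2358) = √325404 = 570.4419
r = 228 / 570.4419 = 0.3997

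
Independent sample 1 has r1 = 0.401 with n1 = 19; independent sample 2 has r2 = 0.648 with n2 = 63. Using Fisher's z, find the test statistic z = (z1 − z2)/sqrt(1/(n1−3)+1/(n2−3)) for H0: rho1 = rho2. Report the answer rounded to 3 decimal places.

-1.233

Fisher z-transforms: z1 = atanh(0.401) = 0.424840, z2 = atanh(0.648) = 0.771843; difference d = -0.347003
Var(d) = 1/16 + 1/60 = 0.0625000 + 0.0166667 = 0.0791667
z = d/√Var(d) = -0.347003 / √0.0791667 = -0.347003 / 0.281366 = -1.233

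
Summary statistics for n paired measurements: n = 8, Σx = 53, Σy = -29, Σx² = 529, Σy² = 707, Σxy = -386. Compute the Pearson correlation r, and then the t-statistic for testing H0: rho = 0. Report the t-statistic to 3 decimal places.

S_xy = nΣxy − ΣxΣy = 8·(-386) − 53·(-29) = -3088 − (-1537) = -1551
S_xx = nΣx² − (Σx)² = 8·529 − 53² = 4232 − 2809 = 1423
S_yy = nΣy² − (Σy)² = 8·707 − (-29)² = 5656 − 841 = 4815
r = S_xy / √(S_xx·S_yy) = -1551 / √(1423·4815) = -1551 / √6851745 = -1551 / 2617.5838 = -0.5925
t = r·√(n−2)/√(1−r²) = -0.5925·√6 / √(1−0.351056) = -1.451323 / 0.805571 = -1.802

-1.802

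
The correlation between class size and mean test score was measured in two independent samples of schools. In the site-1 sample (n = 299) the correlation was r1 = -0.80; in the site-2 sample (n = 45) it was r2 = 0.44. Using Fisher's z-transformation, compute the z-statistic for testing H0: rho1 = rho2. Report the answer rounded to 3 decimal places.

z1 = atanh(-0.80) = -1.098612,  z2 = atanh(0.44) = 0.472231
SE = √(1/(n1−3) + 1/(n2−3)) = √(1/296 + 1/42) = √(0.0033784 + 0.0238095) = √0.0271879 = 0.164888
z = (z1 − z2)/SE = (-1.098612 − 0.472231) / 0.164888 = -1.570843 / 0.164888 = -9.527

-9.527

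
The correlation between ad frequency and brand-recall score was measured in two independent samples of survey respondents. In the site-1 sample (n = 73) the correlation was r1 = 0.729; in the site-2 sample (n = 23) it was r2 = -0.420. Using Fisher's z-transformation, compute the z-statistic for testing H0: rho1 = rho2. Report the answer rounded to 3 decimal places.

5.420

z1 = atanh(0.729) = 0.926590,  z2 = atanh(-0.420) = -0.447692
SE = √(1/(n1−3) + 1/(n2−3)) = √(1/70 + 1/20) = √(0.0142857 + 0.0500000) = √0.0642857 = 0.253546
z = (z1 − z2)/SE = (0.926590 − (-0.447692)) / 0.253546 = 1.374282 / 0.253546 = 5.420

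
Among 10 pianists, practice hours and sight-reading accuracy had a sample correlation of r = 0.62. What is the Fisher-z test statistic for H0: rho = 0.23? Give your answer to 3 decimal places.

1.299

Fisher z: atanh(0.62) = 0.725005, atanh(0.23) = 0.234189
z = (z_r − z_0)·√(n−3) = (0.725005 − 0.234189)·√7 = 0.490816 · 2.645751 = 1.299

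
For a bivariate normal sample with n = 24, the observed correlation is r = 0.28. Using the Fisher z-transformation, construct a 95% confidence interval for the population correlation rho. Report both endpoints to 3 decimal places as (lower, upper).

(-0.139, 0.614)

z_r = atanh(0.28) = 0.287682;  SE = 1/√(n−3) = 1/√21 = 0.218218
z-limits: 0.287682 ± 1.960·0.218218 = 0.287682 ± 0.427707 = [-0.140025, 0.715389]
ρ-limits: (tanh -0.140025, tanh 0.715389) = (-0.139, 0.614)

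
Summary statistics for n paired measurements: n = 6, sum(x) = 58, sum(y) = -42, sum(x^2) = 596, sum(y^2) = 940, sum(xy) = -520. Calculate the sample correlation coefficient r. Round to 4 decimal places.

-0.7546

S_xy = nΣxy − ΣxΣy = 6·(-520) − 58·(-42) = -3120 − (-2436) = -684
S_xx = nΣx² − (Σx)² = 6·596 − 58² = 3576 − 3364 = 212
S_yy = nΣy² − (Σy)² = 6·940 − (-42)² = 5640 − 1764 = 3876
r = S_xy / √(S_xx·S_yy) = -684 / √(212·3876) = -684 / √821712 = -684 / 906.4833 = -0.7546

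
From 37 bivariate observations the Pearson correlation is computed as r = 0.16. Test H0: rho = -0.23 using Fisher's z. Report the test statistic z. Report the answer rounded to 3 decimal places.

z_r = atanh(0.16) = 0.161387,  z_0 = atanh(-0.23) = -0.234189
SE = 1/√(n−3) = 1/√34 = 0.171499
z = (z_r − z_0)/SE = (0.161387 − (-0.234189)) / 0.171499 = 0.395576 / 0.171499 = 2.307

2.307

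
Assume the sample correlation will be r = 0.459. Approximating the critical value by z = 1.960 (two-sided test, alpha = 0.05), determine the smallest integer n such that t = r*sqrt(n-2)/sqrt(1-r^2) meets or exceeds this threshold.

17

Need r·√(n−2)/√(1−r²) ≥ 1.960
√(n−2) ≥ 1.960·√(1−0.210681) / 0.459 = 1.960·0.888436 / 0.459 = 3.7938
n−2 ≥ 14.3929  ⇒  n ≥ 16.3929
Smallest integer n = 17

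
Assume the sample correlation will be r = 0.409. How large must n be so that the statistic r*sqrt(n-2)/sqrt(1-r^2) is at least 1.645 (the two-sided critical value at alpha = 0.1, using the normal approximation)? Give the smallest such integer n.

Need r·√(n−2)/√(1−r²) ≥ 1.645
√(n−2) ≥ 1.645·√(1−0.167281) / 0.409 = 1.645·0.912534 / 0.409 = 3.6702
n−2 ≥ 13.4704  ⇒  n ≥ 15.4704
Smallest integer n = 16

16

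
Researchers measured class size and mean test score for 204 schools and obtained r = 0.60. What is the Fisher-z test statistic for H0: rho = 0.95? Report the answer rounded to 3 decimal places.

-16.143

Fisher z: atanh(0.60) = 0.693147, atanh(0.95) = 1.831781
z = (z_r − z_0)·√(n−3) = (0.693147 − 1.831781)·√201 = -1.138634 · 14.177447 = -16.143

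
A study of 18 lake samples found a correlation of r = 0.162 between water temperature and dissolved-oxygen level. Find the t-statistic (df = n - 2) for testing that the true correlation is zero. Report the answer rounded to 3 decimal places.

t = r·√(n−2) / √(1−r²) with r = 0.162, n = 18
  = 0.162·√16 / √(1 − 0.026244)
  = 0.162·4.000000 / 0.986791
  = 0.648000 / 0.986791 = 0.657

0.657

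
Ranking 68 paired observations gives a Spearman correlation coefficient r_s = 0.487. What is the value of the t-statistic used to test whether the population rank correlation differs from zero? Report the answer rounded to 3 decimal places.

t = r_s·√(n−2) / √(1−r_s²) with r_s = 0.487, n = 68
  = 0.487·√66 / √(1 − 0.237169)
  = 0.487·8.124038 / 0.873402
  = 3.956407 / 0.873402 = 4.530

4.530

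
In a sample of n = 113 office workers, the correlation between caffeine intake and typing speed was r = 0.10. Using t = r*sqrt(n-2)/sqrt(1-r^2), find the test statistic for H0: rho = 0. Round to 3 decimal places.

1.059

1 − r² = 1 − 0.0100 = 0.9900;  √(1−r²) = 0.994987
√(n−2) = √111 = 10.535654
t = r·√(n−2)/√(1−r²) = 0.10 · 10.535654 / 0.994987 = 1.059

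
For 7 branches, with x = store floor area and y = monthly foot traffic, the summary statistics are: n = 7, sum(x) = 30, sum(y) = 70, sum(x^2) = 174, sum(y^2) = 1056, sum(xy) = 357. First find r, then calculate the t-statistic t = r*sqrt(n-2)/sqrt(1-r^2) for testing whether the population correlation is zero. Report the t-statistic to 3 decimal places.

1.121

Numerator: nΣxy − (Σx)(Σy) = 7·357 − (30)(70) = 399
Denominator: √[(nΣx²−(Σx)²)(nΣy²−(Σy)²)]
  nΣx²−(Σx)² = 7·174 − 900 = 318;  nΣy²−(Σy)² = 7·1056 − 4900 = 2492
  √(318·2492) = √792456 = 890.2000
r = 399 / 890.2000 = 0.4482
t = r·√(n−2)/√(1−r²) = 0.4482·√5 / √(1−0.200883) = 1.002206 / 0.893933 = 1.121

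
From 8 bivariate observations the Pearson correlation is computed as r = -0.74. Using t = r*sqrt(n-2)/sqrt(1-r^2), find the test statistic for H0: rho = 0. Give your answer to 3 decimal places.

1 − r² = 1 − 0.5476 = 0.4524;  √(1−r²) = 0.672607
√(n−2) = √6 = 2.449490
t = r·√(n−2)/√(1−r²) = -0.74 · 2.449490 / 0.672607 = -2.695

-2.695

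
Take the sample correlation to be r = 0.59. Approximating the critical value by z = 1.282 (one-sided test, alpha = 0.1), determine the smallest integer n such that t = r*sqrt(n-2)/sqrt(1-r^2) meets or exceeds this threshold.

Need r·√(n−2)/√(1−r²) ≥ 1.282
√(n−2) ≥ 1.282·√(1−0.3481) / 0.59 = 1.282·0.807403 / 0.59 = 1.7544
n−2 ≥ 3.0779  ⇒  n ≥ 5.0779
Smallest integer n = 6

6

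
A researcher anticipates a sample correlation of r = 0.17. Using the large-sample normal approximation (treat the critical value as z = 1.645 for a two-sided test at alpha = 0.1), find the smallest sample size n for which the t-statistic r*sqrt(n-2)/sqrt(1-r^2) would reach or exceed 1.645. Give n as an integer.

r√(n−2)/√(1−r²) ≥ 1.645  ⇔  n−2 ≥ (1.645)²·(1−r²)/r²
(1−r²)/r² = (1−0.0289)/0.0289 = 33.6021
n ≥ 2 + 2.706025·33.6021 = 2 + 90.9281 = 92.9281
⌈92.9281⌉ = 93

93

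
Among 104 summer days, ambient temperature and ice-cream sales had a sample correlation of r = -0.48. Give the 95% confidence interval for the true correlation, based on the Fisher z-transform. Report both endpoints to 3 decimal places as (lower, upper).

(-0.616, -0.317)

z_r = atanh(-0.48) = -0.522984;  SE = 1/√(n−3) = 1/√101 = 0.099504
z-limits: -0.522984 ± 1.960·0.099504 = -0.522984 ± 0.195028 = [-0.718012, -0.327956]
ρ-limits: (tanh -0.718012, tanh -0.327956) = (-0.616, -0.317)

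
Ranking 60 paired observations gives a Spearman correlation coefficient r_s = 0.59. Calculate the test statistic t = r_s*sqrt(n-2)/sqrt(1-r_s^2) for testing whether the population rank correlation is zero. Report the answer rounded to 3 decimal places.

5.565

t = r_s·√(n−2) / √(1−r_s²) with r_s = 0.59, n = 60
  = 0.59·√58 / √(1 − 0.3481)
  = 0.59·7.615773 / 0.807403
  = 4.493306 / 0.807403 = 5.565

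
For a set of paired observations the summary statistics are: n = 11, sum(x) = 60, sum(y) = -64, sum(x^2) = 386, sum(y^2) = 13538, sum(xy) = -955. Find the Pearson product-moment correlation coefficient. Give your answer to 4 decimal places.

S_xy = nΣxy − ΣxΣy = 11·(-955) − 60·(-64) = -10505 − (-3840) = -6665
S_xx = nΣx² − (Σx)² = 11·386 − 60² = 4246 − 3600 = 646
S_yy = nΣy² − (Σy)² = 11·13538 − (-64)² = 148918 − 4096 = 144822
r = S_xy / √(S_xx·S_yy) = -6665 / √(646·144822) = -6665 / √93555012 = -6665 / 9672.3840 = -0.6891

-0.6891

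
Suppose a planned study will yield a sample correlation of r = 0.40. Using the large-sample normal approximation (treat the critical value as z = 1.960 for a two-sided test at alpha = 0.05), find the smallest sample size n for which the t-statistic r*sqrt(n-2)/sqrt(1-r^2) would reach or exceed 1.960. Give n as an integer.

23

r√(n−2)/√(1−r²) ≥ 1.960  ⇔  n−2 ≥ (1.960)²·(1−r²)/r²
(1−r²)/r² = (1−0.1600)/0.1600 = 5.2500
n ≥ 2 + 3.8416·5.2500 = 2 + 20.1684 = 22.1684
⌈22.1684⌉ = 23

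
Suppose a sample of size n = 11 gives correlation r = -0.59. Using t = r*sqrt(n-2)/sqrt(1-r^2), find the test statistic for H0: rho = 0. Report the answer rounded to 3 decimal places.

-2.192

1 − r² = 1 − 0.3481 = 0.6519;  √(1−r²) = 0.807403
√(n−2) = √9 = 3.000000
t = r·√(n−2)/√(1−r²) = -0.59 · 3.000000 / 0.807403 = -2.192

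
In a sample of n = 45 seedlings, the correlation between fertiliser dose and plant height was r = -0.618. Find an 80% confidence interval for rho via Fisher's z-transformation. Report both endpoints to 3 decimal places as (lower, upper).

Fisher z: z_r = atanh(r) = ½·ln((1+(-0.618))/(1−(-0.618))) = -0.721763
SE(z) = 1/√(n−3) = 1/√42 = 0.154303
80% ⇒ z* = 1.282; margin = 1.282·0.154303 = 0.197816
CI on z-scale: (-0.919579, -0.523947)
Back-transform: tanh(-0.919579) = -0.725698, tanh(-0.523947) = -0.480741

(-0.726, -0.481)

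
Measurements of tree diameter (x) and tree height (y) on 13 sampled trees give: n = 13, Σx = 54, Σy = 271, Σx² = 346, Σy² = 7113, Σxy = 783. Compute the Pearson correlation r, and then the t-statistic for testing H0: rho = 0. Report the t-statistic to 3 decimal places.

S_xy = nΣxy − ΣxΣy = 13·783 − 54·271 = 10179 − 14634 = -4455
S_xx = nΣx² − (Σx)² = 13·346 − 54² = 4498 − 2916 = 1582
S_yy = nΣy² − (Σy)² = 13·7113 − 271² = 92469 − 73441 = 19028
r = S_xy / √(S_xx·S_yy) = -4455 / √(1582·19028) = -4455 / √30102296 = -4455 / 5486.5559 = -0.8120
t = r·√(n−2)/√(1−r²) = -0.8120·√11 / √(1−0.659344) = -2.693099 / 0.583657 = -4.614

-4.614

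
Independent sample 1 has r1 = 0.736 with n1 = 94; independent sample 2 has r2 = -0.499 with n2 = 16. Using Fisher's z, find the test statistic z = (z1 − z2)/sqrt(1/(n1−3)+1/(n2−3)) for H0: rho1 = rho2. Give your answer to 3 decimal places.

Fisher z-transforms: z1 = atanh(0.736) = 0.941695, z2 = atanh(-0.499) = -0.547974; difference d = 1.489669
Var(d) = 1/91 + 1/13 = 0.0109890 + 0.0769231 = 0.0879121
z = d/√Var(d) = 1.489669 / √0.0879121 = 1.489669 / 0.296500 = 5.024

5.024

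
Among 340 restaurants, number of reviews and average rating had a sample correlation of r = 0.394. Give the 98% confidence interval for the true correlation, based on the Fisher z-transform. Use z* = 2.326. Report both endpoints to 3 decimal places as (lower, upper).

Fisher z: z_r = atanh(r) = ½·ln((1+0.394)/(1−0.394)) = 0.416526
SE(z) = 1/√(n−3) = 1/√337 = 0.054473
98% ⇒ z* = 2.326; margin = 2.326·0.054473 = 0.126704
CI on z-scale: (0.289822, 0.543230)
Back-transform: tanh(0.289822) = 0.281971, tanh(0.543230) = 0.495429

(0.282, 0.495)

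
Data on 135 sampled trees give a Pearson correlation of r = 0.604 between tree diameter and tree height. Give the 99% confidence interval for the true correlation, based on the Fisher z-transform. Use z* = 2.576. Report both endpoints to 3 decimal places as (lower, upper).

(0.442, 0.728)

z_r = atanh(0.604) = 0.699421;  SE = 1/√(n−3) = 1/√132 = 0.087039
z-limits: 0.699421 ± 2.576·0.087039 = 0.699421 ± 0.224212 = [0.475209, 0.923633]
ρ-limits: (tanh 0.475209, tanh 0.923633) = (0.442, 0.728)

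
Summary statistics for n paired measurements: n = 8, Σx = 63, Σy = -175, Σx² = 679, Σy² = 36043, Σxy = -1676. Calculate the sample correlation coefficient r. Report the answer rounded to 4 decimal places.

-0.1227

Numerator: nΣxy − (Σx)(Σy) = 8·(-1676) − (63)(-175) = -2383
Denominator: √[(nΣx²−(Σx)²)(nΣy²−(Σy)²)]
  nΣx²−(Σx)² = 8·679 − 3969 = 1463;  nΣy²−(Σy)² = 8·36043 − 30625 = 257719
  √(1463·257719) = √377042897 = 19417.5925
r = -2383 / 19417.5925 = -0.1227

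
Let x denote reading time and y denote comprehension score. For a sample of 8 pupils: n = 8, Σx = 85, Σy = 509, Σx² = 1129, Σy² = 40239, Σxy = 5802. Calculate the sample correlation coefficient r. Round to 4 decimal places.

0.2957

Numerator: nΣxy − (Σx)(Σy) = 8·5802 − (85)(509) = 3151
Denominator: √[(nΣx²−(Σx)²)(nΣy²−(Σy)²)]
  nΣx²−(Σx)² = 8·1129 − 7225 = 1807;  nΣy²−(Σy)² = 8·40239 − 259081 = 62831
  √(1807·62831) = √113535617 = 10655.3093
r = 3151 / 10655.3093 = 0.2957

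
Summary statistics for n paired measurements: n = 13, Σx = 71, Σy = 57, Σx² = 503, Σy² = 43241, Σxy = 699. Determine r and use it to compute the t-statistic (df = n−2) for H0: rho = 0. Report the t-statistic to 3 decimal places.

S_xy = nΣxy − ΣxΣy = 13·699 − 71·57 = 9087 − 4047 = 5040
S_xx = nΣx² − (Σx)² = 13·503 − 71² = 6539 − 5041 = 1498
S_yy = nΣy² − (Σy)² = 13·43241 − 57² = 562133 − 3249 = 558884
r = S_xy / √(S_xx·S_yy) = 5040 / √(1498·558884) = 5040 / √837208232 = 5040 / 28934.5508 = 0.1742
t = r·√(n−2)/√(1−r²) = 0.1742·√11 / √(1−0.030346) = 0.577756 / 0.984710 = 0.587

0.587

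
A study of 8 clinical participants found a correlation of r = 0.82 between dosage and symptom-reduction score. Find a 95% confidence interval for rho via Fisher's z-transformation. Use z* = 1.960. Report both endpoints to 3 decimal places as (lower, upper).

(0.273, 0.966)

z_r = atanh(0.82) = 1.156817;  SE = 1/√(n−3) = 1/√5 = 0.447214
z-limits: 1.156817 ± 1.960·0.447214 = 1.156817 ± 0.876539 = [0.280278, 2.033356]
ρ-limits: (tanh 0.280278, tanh 2.033356) = (0.273, 0.966)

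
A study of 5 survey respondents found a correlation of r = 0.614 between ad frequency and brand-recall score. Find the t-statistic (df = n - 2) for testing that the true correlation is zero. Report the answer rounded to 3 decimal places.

1.347

t = r·√(n−2) / √(1−r²) with r = 0.614, n = 5
  = 0.614·√3 / √(1 − 0.376996)
  = 0.614·1.732051 / 0.789306
  = 1.063479 / 0.789306 = 1.347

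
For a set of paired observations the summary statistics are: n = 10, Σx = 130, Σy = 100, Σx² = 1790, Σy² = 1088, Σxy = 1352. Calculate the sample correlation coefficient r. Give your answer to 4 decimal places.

S_xy = nΣxy − ΣxΣy = 10·1352 − 130·100 = 13520 − 13000 = 520
S_xx = nΣx² − (Σx)² = 10·1790 − 130² = 17900 − 16900 = 1000
S_yy = nΣy² − (Σy)² = 10·1088 − 100² = 10880 − 10000 = 880
r = S_xy / √(S_xx·S_yy) = 520 / √(1000·880) = 520 / √880000 = 520 / 938.0832 = 0.5543

0.5543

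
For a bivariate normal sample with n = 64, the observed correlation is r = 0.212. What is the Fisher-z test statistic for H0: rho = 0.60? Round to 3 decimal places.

-3.732

Fisher z: atanh(0.212) = 0.215265, atanh(0.60) = 0.693147
z = (z_r − z_0)·√(n−3) = (0.215265 − 0.693147)·√61 = -0.477882 · 7.810250 = -3.732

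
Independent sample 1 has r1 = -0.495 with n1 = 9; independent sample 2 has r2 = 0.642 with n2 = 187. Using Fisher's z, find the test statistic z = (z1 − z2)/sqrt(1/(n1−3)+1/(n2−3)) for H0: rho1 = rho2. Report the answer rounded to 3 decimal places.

Fisher z-transforms: z1 = atanh(-0.495) = -0.542662, z2 = atanh(0.642) = 0.761569; difference d = -1.304231
Var(d) = 1/6 + 1/184 = 0.1666667 + 0.0054348 = 0.1721015
z = d/√Var(d) = -1.304231 / √0.1721015 = -1.304231 / 0.414851 = -3.144

-3.144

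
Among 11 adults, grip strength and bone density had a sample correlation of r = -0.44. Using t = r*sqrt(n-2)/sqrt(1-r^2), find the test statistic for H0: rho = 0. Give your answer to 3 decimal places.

-1.470

t = r·√(n−2) / √(1−r²) with r = -0.44, n = 11
  = -0.44·√9 / √(1 − 0.1936)
  = -0.44·3.000000 / 0.897998
  = -1.320000 / 0.897998 = -1.470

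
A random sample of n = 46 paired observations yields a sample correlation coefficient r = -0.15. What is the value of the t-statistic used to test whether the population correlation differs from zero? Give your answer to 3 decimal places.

-1.006

t = r·√(n−2) / √(1−r²) with r = -0.15, n = 46
  = -0.15·√44 / √(1 − 0.0225)
  = -0.15·6.633250 / 0.988686
  = -0.994988 / 0.988686 = -1.006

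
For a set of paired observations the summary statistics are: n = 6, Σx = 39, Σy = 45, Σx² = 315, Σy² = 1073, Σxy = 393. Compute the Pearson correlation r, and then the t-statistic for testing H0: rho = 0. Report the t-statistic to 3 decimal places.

1.072

Numerator: nΣxy − (Σx)(Σy) = 6·393 − (39)(45) = 603
Denominator: √[(nΣx²−(Σx)²)(nΣy²−(Σy)²)]
  nΣx²−(Σx)² = 6·315 − 1521 = 369;  nΣy²−(Σy)² = 6·1073 − 2025 = 4413
  √(369·4413) = √1628397 = 1276.0866
r = 603 / 1276.0866 = 0.4725
t = r·√(n−2)/√(1−r²) = 0.4725·√4 / √(1−0.223256) = 0.945000 / 0.881331 = 1.072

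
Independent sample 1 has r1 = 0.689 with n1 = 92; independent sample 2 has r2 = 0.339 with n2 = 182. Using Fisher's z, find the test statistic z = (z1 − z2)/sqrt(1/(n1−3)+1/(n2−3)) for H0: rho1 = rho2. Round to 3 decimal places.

z1 = atanh(0.689) = 0.846050,  z2 = atanh(0.339) = 0.352962
SE = √(1/(n1−3) + 1/(n2−3)) = √(1/89 + 1/179) = √(0.0112360 + 0.0055866) = √0.0168226 = 0.129702
z = (z1 − z2)/SE = (0.846050 − 0.352962) / 0.129702 = 0.493088 / 0.129702 = 3.802

3.802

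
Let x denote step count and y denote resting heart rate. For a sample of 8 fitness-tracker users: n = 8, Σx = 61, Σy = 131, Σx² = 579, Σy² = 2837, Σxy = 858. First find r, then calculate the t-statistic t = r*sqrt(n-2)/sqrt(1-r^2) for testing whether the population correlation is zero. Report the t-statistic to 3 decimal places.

-1.421

S_xy = nΣxy − ΣxΣy = 8·858 − 61·131 = 6864 − 7991 = -1127
S_xx = nΣx² − (Σx)² = 8·579 − 61² = 4632 − 3721 = 911
S_yy = nΣy² − (Σy)² = 8·2837 − 131² = 22696 − 17161 = 5535
r = S_xy / √(S_xx·S_yy) = -1127 / √(911·5535) = -1127 / √5042385 = -1127 / 2245.5256 = -0.5019
t = r·√(n−2)/√(1−r²) = -0.5019·√6 / √(1−0.251904) = -1.229399 / 0.864925 = -1.421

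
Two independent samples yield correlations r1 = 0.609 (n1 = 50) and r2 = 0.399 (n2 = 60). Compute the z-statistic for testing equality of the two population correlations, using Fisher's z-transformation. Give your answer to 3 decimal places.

1.446

z1 = atanh(0.609) = 0.707330,  z2 = atanh(0.399) = 0.422459
SE = √(1/(n1−3) + 1/(n2−3)) = √(1/47 + 1/57) = √(0.0212766 + 0.0175439) = √0.0388205 = 0.197029
z = (z1 − z2)/SE = (0.707330 − 0.422459) / 0.197029 = 0.284871 / 0.197029 = 1.446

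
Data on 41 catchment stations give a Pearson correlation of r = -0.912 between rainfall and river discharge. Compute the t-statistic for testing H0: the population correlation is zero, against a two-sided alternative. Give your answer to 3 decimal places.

-13.885

t = r·√(n−2) / √(1−r²) with r = -0.912, n = 41
  = -0.912·√39 / √(1 − 0.831744)
  = -0.912·6.244998 / 0.410190
  = -5.695438 / 0.410190 = -13.885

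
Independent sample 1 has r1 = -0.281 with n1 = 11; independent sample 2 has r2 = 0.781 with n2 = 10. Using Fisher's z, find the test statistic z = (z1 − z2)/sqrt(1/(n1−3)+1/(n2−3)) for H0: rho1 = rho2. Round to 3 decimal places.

Fisher z-transforms: z1 = atanh(-0.281) = -0.288767, z2 = atanh(0.781) = 1.047929; difference d = -1.336696
Var(d) = 1/8 + 1/7 = 0.1250000 + 0.1428571 = 0.2678571
z = d/√Var(d) = -1.336696 / √0.2678571 = -1.336696 / 0.517549 = -2.583

-2.583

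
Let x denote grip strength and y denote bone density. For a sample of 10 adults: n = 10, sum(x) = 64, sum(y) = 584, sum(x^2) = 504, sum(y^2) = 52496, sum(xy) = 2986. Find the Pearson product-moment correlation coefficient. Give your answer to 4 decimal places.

S_xy = nΣxy − ΣxΣy = 10·2986 − 64·584 = 29860 − 37376 = -7516
S_xx = nΣx² − (Σx)² = 10·504 − 64² = 5040 − 4096 = 944
S_yy = nΣy² − (Σy)² = 10·52496 − 584² = 524960 − 341056 = 183904
r = S_xy / √(S_xx·S_yy) = -7516 / √(944·183904) = -7516 / √173605376 = -7516 / 13175.9393 = -0.5704

-0.5704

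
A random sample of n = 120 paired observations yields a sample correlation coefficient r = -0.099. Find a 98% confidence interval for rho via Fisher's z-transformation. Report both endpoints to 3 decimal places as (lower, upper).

Fisher z: z_r = atanh(r) = ½·ln((1+(-0.099))/(1−(-0.099))) = -0.099325
SE(z) = 1/√(n−3) = 1/√117 = 0.092450
98% ⇒ z* = 2.326; margin = 2.326·0.092450 = 0.215039
CI on z-scale: (-0.314364, 0.115714)
Back-transform: tanh(-0.314364) = -0.304402, tanh(0.115714) = 0.115200

(-0.304, 0.115)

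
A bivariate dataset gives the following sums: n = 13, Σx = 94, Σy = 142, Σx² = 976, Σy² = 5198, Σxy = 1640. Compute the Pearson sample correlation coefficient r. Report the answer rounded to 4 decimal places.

0.5899

Numerator: nΣxy − (Σx)(Σy) = 13·1640 − (94)(142) = 7972
Denominator: √[(nΣx²−(Σx)²)(nΣy²−(Σy)²)]
  nΣx²−(Σx)² = 13·976 − 8836 = 3852;  nΣy²−(Σy)² = 13·5198 − 20164 = 47410
  √(3852·47410) = √182623320 = 13513.8196
r = 7972 / 13513.8196 = 0.5899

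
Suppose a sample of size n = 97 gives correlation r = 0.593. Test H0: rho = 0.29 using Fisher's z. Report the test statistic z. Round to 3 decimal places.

3.720

Fisher z: atanh(0.593) = 0.682281, atanh(0.29) = 0.298566
z = (z_r − z_0)·√(n−3) = (0.682281 − 0.298566)·√94 = 0.383715 · 9.695360 = 3.720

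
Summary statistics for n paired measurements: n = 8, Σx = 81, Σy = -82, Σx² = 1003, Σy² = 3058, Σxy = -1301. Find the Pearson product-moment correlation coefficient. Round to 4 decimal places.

-0.7392

Numerator: nΣxy − (Σx)(Σy) = 8·(-1301) − (81)(-82) = -3766
Denominator: √[(nΣx²−(Σx)²)(nΣy²−(Σy)²)]
  nΣx²−(Σx)² = 8·1003 − 6561 = 1463;  nΣy²−(Σy)² = 8·3058 − 6724 = 17740
  √(1463·17740) = √25953620 = 5094.4696
r = -3766 / 5094.4696 = -0.7392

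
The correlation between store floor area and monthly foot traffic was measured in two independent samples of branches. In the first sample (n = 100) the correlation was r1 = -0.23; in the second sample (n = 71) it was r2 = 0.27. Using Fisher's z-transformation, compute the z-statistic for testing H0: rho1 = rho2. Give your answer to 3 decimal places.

-3.231

Fisher z-transforms: z1 = atanh(-0.23) = -0.234189, z2 = atanh(0.27) = 0.276864; difference d = -0.511053
Var(d) = 1/97 + 1/68 = 0.0103093 + 0.0147059 = 0.0250152
z = d/√Var(d) = -0.511053 / √0.0250152 = -0.511053 / 0.158162 = -3.231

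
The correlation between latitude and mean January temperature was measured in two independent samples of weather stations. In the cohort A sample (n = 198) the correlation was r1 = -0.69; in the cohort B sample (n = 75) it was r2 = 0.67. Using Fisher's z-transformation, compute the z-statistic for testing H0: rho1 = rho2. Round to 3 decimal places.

-12.028

z1 = atanh(-0.69) = -0.847956,  z2 = atanh(0.67) = 0.810743
SE = √(1/(n1−3) + 1/(n2−3)) = √(1/195 + 1/72) = √(0.0051282 + 0.0138889) = √0.0190171 = 0.137903
z = (z1 − z2)/SE = (-0.847956 − 0.810743) / 0.137903 = -1.658699 / 0.137903 = -12.028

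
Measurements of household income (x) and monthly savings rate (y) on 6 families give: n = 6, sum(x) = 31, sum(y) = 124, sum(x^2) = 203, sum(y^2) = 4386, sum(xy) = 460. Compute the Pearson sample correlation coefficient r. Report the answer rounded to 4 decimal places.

S_xy = nΣxy − ΣxΣy = 6·460 − 31·124 = 2760 − 3844 = -1084
S_xx = nΣx² − (Σx)² = 6·203 − 31² = 1218 − 961 = 257
S_yy = nΣy² − (Σy)² = 6·4386 − 124² = 26316 − 15376 = 10940
r = S_xy / √(S_xx·S_yy) = -1084 / √(257·10940) = -1084 / √2811580 = -1084 / 1676.7767 = -0.6465

-0.6465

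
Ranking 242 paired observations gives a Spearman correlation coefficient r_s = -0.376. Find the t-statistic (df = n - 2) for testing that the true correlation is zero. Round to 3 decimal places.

1 − r_s² = 1 − 0.141376 = 0.858624;  √(1−r_s²) = 0.926620
√(n−2) = √240 = 15.491933
t = r_s·√(n−2)/√(1−r_s²) = -0.376 · 15.491933 / 0.926620 = -6.286

-6.286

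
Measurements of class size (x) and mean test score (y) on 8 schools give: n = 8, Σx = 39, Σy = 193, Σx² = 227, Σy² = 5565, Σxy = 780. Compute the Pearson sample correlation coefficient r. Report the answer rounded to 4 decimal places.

-0.8788

S_xy = nΣxy − ΣxΣy = 8·780 − 39·193 = 6240 − 7527 = -1287
S_xx = nΣx² − (Σx)² = 8·227 − 39² = 1816 − 1521 = 295
S_yy = nΣy² − (Σy)² = 8·5565 − 193² = 44520 − 37249 = 7271
r = S_xy / √(S_xx·S_yy) = -1287 / √(295·7271) = -1287 / √2144945 = -1287 / 1464.5631 = -0.8788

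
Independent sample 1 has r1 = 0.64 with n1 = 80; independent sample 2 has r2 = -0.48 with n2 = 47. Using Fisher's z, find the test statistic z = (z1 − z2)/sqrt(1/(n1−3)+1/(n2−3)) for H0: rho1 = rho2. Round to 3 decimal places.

Fisher z-transforms: z1 = atanh(0.64) = 0.758174, z2 = atanh(-0.48) = -0.522984; difference d = 1.281158
Var(d) = 1/77 + 1/44 = 0.0129870 + 0.0227273 = 0.0357143
z = d/√Var(d) = 1.281158 / √0.0357143 = 1.281158 / 0.188982 = 6.779

6.779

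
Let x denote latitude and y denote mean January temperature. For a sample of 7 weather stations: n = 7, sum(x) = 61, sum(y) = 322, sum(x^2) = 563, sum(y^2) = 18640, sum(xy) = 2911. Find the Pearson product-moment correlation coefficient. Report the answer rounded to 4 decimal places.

Numerator: nΣxy − (Σx)(Σy) = 7·2911 − (61)(322) = 735
Denominator: √[(nΣx²−(Σx)²)(nΣy²−(Σy)²)]
  nΣx²−(Σx)² = 7·563 − 3721 = 220;  nΣy²−(Σy)² = 7·18640 − 103684 = 26796
  √(220·26796) = √5895120 = 2427.9868
r = 735 / 2427.9868 = 0.3027

0.3027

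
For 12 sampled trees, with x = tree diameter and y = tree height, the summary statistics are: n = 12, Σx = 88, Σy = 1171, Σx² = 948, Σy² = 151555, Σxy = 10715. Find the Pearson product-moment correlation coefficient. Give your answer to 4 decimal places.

Numerator: nΣxy − (Σx)(Σy) = 12·10715 − (88)(1171) = 25532
Denominator: √[(nΣx²−(Σx)²)(nΣy²−(Σy)²)]
  nΣx²−(Σx)² = 12·948 − 7744 = 3632;  nΣy²−(Σy)² = 12·151555 − 1371241 = 447419
  √(3632·447419) = √1625025808 = 40311.6088
r = 25532 / 40311.6088 = 0.6334

0.6334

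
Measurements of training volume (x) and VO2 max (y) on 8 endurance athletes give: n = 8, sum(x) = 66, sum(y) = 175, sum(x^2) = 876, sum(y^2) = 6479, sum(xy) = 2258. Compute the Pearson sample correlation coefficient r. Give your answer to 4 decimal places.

Numerator: nΣxy − (Σx)(Σy) = 8·2258 − (66)(175) = 6514
Denominator: √[(nΣx²−(Σx)²)(nΣy²−(Σy)²)]
  nΣx²−(Σx)² = 8·876 − 4356 = 2652;  nΣy²−(Σy)² = 8·6479 − 30625 = 21207
  √(2652·21207) = √56240964 = 7499.3976
r = 6514 / 7499.3976 = 0.8686

0.8686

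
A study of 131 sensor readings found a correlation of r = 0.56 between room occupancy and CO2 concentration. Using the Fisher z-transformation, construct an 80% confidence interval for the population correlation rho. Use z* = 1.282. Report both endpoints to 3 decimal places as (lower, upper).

(0.477, 0.633)

Fisher z: z_r = atanh(r) = ½·ln((1+0.56)/(1−0.56)) = 0.632833
SE(z) = 1/√(n−3) = 1/√128 = 0.088388
80% ⇒ z* = 1.282; margin = 1.282·0.088388 = 0.113313
CI on z-scale: (0.519520, 0.746146)
Back-transform: tanh(0.519520) = 0.477329, tanh(0.746146) = 0.632844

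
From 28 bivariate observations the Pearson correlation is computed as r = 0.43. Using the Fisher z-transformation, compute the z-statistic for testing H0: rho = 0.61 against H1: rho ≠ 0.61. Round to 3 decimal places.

Fisher z: atanh(0.43) = 0.459897, atanh(0.61) = 0.708921
z = (z_r − z_0)·√(n−3) = (0.459897 − 0.708921)·√25 = -0.249024 · 5.000000 = -1.245

-1.245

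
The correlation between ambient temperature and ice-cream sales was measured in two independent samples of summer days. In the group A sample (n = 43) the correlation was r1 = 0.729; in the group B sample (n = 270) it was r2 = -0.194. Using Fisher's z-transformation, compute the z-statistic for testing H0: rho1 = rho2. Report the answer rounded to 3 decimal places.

z1 = atanh(0.729) = 0.926590,  z2 = atanh(-0.194) = -0.196490
SE = √(1/(n1−3) + 1/(n2−3)) = √(1/40 + 1/267) = √(0.0250000 + 0.0037453) = √0.0287453 = 0.169544
z = (z1 − z2)/SE = (0.926590 − (-0.196490)) / 0.169544 = 1.123080 / 0.169544 = 6.624

6.624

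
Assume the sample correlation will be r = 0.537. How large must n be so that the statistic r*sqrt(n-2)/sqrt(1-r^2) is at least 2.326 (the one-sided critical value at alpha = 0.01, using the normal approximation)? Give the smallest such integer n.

16

r√(n−2)/√(1−r²) ≥ 2.326  ⇔  n−2 ≥ (2.326)²·(1−r²)/r²
(1−r²)/r² = (1−0.288369)/0.288369 = 2.4678
n ≥ 2 + 5.410276·2.4678 = 2 + 13.3515 = 15.3515
⌈15.3515⌉ = 16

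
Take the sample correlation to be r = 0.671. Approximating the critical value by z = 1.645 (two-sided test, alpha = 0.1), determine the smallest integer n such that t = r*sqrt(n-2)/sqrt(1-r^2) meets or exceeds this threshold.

6

Need r·√(n−2)/√(1−r²) ≥ 1.645
√(n−2) ≥ 1.645·√(1−0.450241) / 0.671 = 1.645·0.741457 / 0.671 = 1.8177
n−2 ≥ 3.3040  ⇒  n ≥ 5.3040
Smallest integer n = 6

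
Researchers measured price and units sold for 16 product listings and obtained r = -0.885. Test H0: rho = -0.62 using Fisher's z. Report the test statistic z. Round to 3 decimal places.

-2.428

Fisher z: atanh(-0.885) = -1.398375, atanh(-0.62) = -0.725005
z = (z_r − z_0)·√(n−3) = (-1.398375 − (-0.725005))·√13 = -0.673370 · 3.605551 = -2.428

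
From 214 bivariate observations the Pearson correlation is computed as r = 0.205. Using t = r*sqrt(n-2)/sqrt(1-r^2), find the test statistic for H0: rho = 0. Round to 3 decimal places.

3.050

t = r·√(n−2) / √(1−r²) with r = 0.205, n = 214
  = 0.205·√212 / √(1 − 0.042025)
  = 0.205·14.560220 / 0.978762
  = 2.984845 / 0.978762 = 3.050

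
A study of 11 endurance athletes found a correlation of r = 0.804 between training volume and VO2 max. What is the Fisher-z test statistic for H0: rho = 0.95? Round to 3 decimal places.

Fisher z: atanh(0.804) = 1.109824, atanh(0.95) = 1.831781
z = (z_r − z_0)·√(n−3) = (1.109824 − 1.831781)·√8 = -0.721957 · 2.828427 = -2.042

-2.042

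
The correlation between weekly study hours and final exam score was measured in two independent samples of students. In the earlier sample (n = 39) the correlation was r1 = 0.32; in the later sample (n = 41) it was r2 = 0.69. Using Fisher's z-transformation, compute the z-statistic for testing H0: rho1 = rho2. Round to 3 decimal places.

-2.220

Fisher z-transforms: z1 = atanh(0.32) = 0.331647, z2 = atanh(0.69) = 0.847956; difference d = -0.516309
Var(d) = 1/36 + 1/38 = 0.0277778 + 0.0263158 = 0.0540936
z = d/√Var(d) = -0.516309 / √0.0540936 = -0.516309 / 0.232580 = -2.220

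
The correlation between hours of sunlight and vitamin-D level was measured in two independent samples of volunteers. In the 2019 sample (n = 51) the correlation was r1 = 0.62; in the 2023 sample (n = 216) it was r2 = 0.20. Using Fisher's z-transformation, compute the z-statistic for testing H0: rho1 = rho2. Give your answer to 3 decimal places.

3.269

Fisher z-transforms: z1 = atanh(0.62) = 0.725005, z2 = atanh(0.20) = 0.202733; difference d = 0.522272
Var(d) = 1/48 + 1/213 = 0.0208333 + 0.0046948 = 0.0255281
z = d/√Var(d) = 0.522272 / √0.0255281 = 0.522272 / 0.159775 = 3.269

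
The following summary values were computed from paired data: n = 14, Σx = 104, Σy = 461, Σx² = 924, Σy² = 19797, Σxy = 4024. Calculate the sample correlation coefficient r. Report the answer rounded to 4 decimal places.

0.7169

Numerator: nΣxy − (Σx)(Σy) = 14·4024 − (104)(461) = 8392
Denominator: √[(nΣx²−(Σx)²)(nΣy²−(Σy)²)]
  nΣx²−(Σx)² = 14·924 − 10816 = 2120;  nΣy²−(Σy)² = 14·19797 − 212521 = 64637
  √(2120·64637) = √137030440 = 11706.0002
r = 8392 / 11706.0002 = 0.7169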